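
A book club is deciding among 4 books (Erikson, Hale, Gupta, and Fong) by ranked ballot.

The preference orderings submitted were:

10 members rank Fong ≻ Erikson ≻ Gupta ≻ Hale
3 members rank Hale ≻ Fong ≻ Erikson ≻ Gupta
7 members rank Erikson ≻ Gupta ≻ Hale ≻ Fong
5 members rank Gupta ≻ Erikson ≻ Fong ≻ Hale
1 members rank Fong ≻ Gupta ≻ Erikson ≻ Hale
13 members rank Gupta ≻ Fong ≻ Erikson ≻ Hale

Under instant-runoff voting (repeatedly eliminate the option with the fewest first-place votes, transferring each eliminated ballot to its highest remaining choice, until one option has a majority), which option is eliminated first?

Hale

Round 1: Gupta 18, Fong 11, Erikson 7, Hale 3. Hale has the fewest and is eliminated.
Round 2: Gupta 18, Fong 14, Erikson 7. Erikson has the fewest and is eliminated.
Round 3: Gupta 25, Fong 14. Gupta has a majority.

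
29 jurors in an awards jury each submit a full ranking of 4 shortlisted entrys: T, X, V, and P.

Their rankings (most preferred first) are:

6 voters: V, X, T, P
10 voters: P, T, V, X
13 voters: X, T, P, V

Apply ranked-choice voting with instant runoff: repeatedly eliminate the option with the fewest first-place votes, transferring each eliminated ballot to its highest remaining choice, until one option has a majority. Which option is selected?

Round 1: X 13, P 10, V 6, T 0. T has the fewest and is eliminated.
Round 2: X 13, P 10, V 6. V has the fewest and is eliminated.
Round 3: X 19, P 10. X has a majority.

X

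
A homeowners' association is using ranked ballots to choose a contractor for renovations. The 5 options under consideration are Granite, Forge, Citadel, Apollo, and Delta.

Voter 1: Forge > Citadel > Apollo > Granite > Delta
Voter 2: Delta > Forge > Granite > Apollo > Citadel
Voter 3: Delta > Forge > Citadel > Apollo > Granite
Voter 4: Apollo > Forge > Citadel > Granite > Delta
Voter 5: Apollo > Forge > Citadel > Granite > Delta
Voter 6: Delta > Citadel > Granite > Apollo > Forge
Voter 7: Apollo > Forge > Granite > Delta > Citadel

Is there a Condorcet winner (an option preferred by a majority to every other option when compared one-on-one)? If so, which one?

Apollo

Head-to-head results (7 voters total):
Granite vs Forge: Forge wins 6–1.
Granite vs Citadel: Citadel wins 5–2.
Granite vs Apollo: Apollo wins 5–2.
Granite vs Delta: Granite wins 4–3.
Forge vs Citadel: Forge wins 6–1.
Forge vs Apollo: Apollo wins 4–3.
Forge vs Delta: Forge wins 4–3.
Citadel vs Apollo: Apollo wins 4–3.
Citadel vs Delta: Delta wins 4–3.
Apollo vs Delta: Apollo wins 4–3.
Apollo beats each rival — Granite (5–2), Forge (4–3), Citadel (4–3), Delta (4–3) — so Apollo is the Condorcet winner.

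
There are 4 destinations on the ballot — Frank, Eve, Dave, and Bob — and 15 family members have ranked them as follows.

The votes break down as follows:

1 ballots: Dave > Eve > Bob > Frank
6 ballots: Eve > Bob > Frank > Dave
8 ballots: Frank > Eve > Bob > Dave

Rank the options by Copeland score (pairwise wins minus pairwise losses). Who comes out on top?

Pairwise results:
  Frank vs Eve: Frank wins 8–7.
  Frank vs Dave: Frank wins 14–1.
  Frank vs Bob: Frank wins 8–7.
  Eve vs Dave: Eve wins 14–1.
  Eve vs Bob: Eve wins 15–0.
  Dave vs Bob: Bob wins 14–1.
Copeland scores (wins − losses):
  Frank: 3 − 0 = 3
  Eve: 2 − 1 = 1
  Dave: 0 − 3 = -3
  Bob: 1 − 2 = -1
Frank has the best Copeland score.

Frank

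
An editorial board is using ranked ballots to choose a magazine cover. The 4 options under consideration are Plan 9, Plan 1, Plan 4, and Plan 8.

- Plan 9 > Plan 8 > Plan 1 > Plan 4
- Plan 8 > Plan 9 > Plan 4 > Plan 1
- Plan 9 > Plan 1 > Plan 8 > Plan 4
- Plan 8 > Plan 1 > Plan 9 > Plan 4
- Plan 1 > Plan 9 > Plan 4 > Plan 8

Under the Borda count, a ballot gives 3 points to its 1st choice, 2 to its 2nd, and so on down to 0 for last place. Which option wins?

Plan 9

Borda scores:
  Plan 9: 3 + 2 + 3 + 1 + 2 = 11
  Plan 1: 1 + 0 + 2 + 2 + 3 = 8
  Plan 4: 0 + 1 + 0 + 0 + 1 = 2
  Plan 8: 2 + 3 + 1 + 3 + 0 = 9
Plan 9 has the highest total.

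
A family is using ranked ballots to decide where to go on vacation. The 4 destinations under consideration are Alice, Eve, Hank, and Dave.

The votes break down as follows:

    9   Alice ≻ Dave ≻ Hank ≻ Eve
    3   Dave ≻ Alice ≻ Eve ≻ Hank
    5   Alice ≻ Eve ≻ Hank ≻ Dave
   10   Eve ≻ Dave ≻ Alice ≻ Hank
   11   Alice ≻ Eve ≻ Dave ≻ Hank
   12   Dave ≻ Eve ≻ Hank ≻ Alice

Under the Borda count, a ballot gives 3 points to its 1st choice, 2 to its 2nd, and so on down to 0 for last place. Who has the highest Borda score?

Dave

Borda scores:
  Alice: 9·3 + 3·2 + 5·3 + 10·1 + 11·3 + 12·0 = 91
  Eve: 9·0 + 3·1 + 5·2 + 10·3 + 11·2 + 12·2 = 89
  Hank: 9·1 + 3·0 + 5·1 + 10·0 + 11·0 + 12·1 = 26
  Dave: 9·2 + 3·3 + 5·0 + 10·2 + 11·1 + 12·3 = 94
Dave has the highest total.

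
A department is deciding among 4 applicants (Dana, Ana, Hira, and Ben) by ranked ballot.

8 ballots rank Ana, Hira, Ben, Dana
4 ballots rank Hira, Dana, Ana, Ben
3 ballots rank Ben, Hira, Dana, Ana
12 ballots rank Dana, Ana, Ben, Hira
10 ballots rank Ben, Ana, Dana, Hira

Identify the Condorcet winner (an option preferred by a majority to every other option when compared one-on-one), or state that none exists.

None — there is no Condorcet winner

Head-to-head results (37 voters total):
Dana vs Ana: Dana wins 19–18.
Dana vs Hira: Dana wins 22–15.
Dana vs Ben: Ben wins 21–16.
Ana vs Hira: Ana wins 30–7.
Ana vs Ben: Ana wins 24–13.
Hira vs Ben: Ben wins 25–12.
No candidate beats all others: Dana beats Ana beats Ben beats Dana, a majority cycle.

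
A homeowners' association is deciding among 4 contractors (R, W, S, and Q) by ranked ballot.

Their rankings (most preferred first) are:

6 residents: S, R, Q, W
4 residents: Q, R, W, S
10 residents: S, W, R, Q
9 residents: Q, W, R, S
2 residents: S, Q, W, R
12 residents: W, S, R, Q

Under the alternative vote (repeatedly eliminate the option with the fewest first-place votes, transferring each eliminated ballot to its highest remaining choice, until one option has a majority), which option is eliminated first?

Round 1: S 18, Q 13, W 12, R 0. R has the fewest and is eliminated.
Round 2: S 18, Q 13, W 12. W has the fewest and is eliminated.
Round 3: S 30, Q 13. S has a majority.

R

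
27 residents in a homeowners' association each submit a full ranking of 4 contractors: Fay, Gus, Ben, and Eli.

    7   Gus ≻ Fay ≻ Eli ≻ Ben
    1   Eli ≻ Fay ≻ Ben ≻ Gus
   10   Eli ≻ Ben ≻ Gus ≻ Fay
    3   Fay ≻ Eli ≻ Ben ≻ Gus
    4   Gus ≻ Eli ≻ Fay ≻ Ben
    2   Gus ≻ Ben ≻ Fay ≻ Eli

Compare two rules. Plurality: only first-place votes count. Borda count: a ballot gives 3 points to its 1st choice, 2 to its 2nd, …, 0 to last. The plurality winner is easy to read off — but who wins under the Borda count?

Eli

Plurality first-place counts: Fay 3, Gus 13, Ben 0, Eli 11 → Gus.
Borda totals: Fay 31, Gus 49, Ben 28, Eli 54 → Eli.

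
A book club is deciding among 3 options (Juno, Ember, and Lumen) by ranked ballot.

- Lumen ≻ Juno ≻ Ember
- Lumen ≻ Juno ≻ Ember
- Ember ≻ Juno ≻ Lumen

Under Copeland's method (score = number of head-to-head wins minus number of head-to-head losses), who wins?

Lumen

Pairwise results:
  Juno vs Ember: Juno wins 2–1.
  Juno vs Lumen: Lumen wins 2–1.
  Ember vs Lumen: Lumen wins 2–1.
Copeland scores (wins − losses):
  Juno: 1 − 1 = 0
  Ember: 0 − 2 = -2
  Lumen: 2 − 0 = 2
Lumen has the best Copeland score.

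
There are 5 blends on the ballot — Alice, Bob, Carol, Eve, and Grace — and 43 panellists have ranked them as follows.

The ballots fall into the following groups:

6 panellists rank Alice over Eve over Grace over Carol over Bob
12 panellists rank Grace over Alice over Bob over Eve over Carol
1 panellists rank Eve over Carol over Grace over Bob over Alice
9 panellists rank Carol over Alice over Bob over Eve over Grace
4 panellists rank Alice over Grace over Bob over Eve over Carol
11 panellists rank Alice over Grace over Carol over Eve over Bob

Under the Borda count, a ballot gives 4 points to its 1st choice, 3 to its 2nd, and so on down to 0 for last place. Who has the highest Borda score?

Borda scores:
  Alice: 6·4 + 12·3 + 0 + 9·3 + 4·4 + 11·4 = 147
  Bob: 6·0 + 12·2 + 1 + 9·2 + 4·2 + 11·0 = 51
  Carol: 6·1 + 12·0 + 3 + 9·4 + 4·0 + 11·2 = 67
  Eve: 6·3 + 12·1 + 4 + 9·1 + 4·1 + 11·1 = 58
  Grace: 6·2 + 12·4 + 2 + 9·0 + 4·3 + 11·3 = 107
Alice has the highest total.

Alice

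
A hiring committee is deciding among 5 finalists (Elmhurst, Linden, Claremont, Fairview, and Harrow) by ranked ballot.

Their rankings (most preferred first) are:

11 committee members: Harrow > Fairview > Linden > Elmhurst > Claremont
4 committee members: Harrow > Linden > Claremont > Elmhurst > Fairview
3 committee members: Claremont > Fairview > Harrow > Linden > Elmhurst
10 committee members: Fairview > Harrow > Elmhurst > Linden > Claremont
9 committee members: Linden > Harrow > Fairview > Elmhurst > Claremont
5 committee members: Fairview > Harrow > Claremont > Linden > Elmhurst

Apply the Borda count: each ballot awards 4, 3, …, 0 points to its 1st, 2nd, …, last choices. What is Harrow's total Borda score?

Borda scores:
  Elmhurst: 11·1 + 4·1 + 3·0 + 10·2 + 9·1 + 5·0 = 44
  Linden: 11·2 + 4·3 + 3·1 + 10·1 + 9·4 + 5·1 = 88
  Claremont: 11·0 + 4·2 + 3·4 + 10·0 + 9·0 + 5·2 = 30
  Fairview: 11·3 + 4·0 + 3·3 + 10·4 + 9·2 + 5·4 = 120
  Harrow: 11·4 + 4·4 + 3·2 + 10·3 + 9·3 + 5·3 = 138

138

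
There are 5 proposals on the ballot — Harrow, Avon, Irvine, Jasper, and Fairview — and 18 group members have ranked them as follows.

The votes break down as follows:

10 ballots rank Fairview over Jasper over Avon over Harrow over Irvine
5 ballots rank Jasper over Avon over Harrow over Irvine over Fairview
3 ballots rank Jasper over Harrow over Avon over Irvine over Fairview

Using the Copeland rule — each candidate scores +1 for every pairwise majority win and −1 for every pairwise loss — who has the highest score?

Fairview

Pairwise results:
  Harrow vs Avon: Avon wins 15–3.
  Harrow vs Irvine: Harrow wins 18–0.
  Harrow vs Jasper: Jasper wins 18–0.
  Harrow vs Fairview: Fairview wins 10–8.
  Avon vs Irvine: Avon wins 18–0.
  Avon vs Jasper: Jasper wins 18–0.
  Avon vs Fairview: Fairview wins 10–8.
  Irvine vs Jasper: Jasper wins 18–0.
  Irvine vs Fairview: Fairview wins 10–8.
  Jasper vs Fairview: Fairview wins 10–8.
Copeland scores (wins − losses):
  Harrow: 1 − 3 = -2
  Avon: 2 − 2 = 0
  Irvine: 0 − 4 = -4
  Jasper: 3 − 1 = 2
  Fairview: 4 − 0 = 4
Fairview has the best Copeland score.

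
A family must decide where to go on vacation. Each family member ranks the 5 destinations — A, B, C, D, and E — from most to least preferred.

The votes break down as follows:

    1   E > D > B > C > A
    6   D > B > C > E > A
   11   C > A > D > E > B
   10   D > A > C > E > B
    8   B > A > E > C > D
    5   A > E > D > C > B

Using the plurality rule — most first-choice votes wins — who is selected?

D

First-place vote totals:
  A: 5
  B: 8
  C: 11
  D: 16
  E: 1
D has the most first-place votes.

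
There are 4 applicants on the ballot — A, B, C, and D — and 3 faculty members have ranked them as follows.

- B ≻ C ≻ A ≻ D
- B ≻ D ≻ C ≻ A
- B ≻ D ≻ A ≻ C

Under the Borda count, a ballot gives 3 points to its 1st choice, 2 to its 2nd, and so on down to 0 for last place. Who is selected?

B

Borda scores:
  A: 1 + 0 + 1 = 2
  B: 3 + 3 + 3 = 9
  C: 2 + 1 + 0 = 3
  D: 0 + 2 + 2 = 4
B has the highest total.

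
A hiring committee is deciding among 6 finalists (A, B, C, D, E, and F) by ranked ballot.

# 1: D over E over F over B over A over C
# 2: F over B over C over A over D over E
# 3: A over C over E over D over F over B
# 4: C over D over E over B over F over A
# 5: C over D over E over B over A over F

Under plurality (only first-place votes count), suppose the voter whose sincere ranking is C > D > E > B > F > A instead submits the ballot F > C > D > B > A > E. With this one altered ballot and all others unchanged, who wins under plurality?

First-place totals with the altered ballot: A 1, B 0, C 1, D 1, E 0, F 2.
The switch changes the winner from C to F.

F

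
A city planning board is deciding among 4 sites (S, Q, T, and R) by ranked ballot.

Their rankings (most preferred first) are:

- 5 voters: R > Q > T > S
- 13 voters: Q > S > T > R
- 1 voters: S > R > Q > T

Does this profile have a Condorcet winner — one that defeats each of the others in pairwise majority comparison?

Head-to-head results (19 voters total):
S vs Q: Q wins 18–1.
S vs T: S wins 14–5.
S vs R: S wins 14–5.
Q vs T: Q wins 19–0.
Q vs R: Q wins 13–6.
T vs R: T wins 13–6.
Q beats each rival — S (18–1), T (19–0), R (13–6) — so Q is the Condorcet winner.

Yes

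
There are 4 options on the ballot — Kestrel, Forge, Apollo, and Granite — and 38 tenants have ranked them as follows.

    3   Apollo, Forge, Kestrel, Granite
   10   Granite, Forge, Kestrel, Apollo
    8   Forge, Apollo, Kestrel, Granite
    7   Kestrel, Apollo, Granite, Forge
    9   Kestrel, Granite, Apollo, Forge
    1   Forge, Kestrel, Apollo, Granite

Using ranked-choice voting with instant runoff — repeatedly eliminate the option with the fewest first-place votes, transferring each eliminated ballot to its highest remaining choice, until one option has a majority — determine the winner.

Round 1: Kestrel 16, Granite 10, Forge 9, Apollo 3. Apollo has the fewest and is eliminated.
Round 2: Kestrel 16, Forge 12, Granite 10. Granite has the fewest and is eliminated.
Round 3: Forge 22, Kestrel 16. Forge has a majority.

Forge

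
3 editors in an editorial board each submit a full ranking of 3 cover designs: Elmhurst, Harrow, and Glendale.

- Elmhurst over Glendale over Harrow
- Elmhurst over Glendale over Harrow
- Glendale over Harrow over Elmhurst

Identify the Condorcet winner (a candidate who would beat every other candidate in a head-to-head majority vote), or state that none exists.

Elmhurst

Head-to-head results (3 voters total):
Elmhurst vs Harrow: Elmhurst wins 2–1.
Elmhurst vs Glendale: Elmhurst wins 2–1.
Harrow vs Glendale: Glendale wins 3–0.
Elmhurst beats each rival — Harrow (2–1), Glendale (2–1) — so Elmhurst is the Condorcet winner.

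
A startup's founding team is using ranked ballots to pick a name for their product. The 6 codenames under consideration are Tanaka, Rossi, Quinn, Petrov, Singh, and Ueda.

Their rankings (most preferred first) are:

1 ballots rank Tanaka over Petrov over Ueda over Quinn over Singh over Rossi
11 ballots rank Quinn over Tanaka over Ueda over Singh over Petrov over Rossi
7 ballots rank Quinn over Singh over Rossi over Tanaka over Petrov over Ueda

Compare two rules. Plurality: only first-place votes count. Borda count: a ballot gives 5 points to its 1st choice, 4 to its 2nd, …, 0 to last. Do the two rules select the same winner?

Plurality first-place counts: Tanaka 1, Rossi 0, Quinn 18, Petrov 0, Singh 0, Ueda 0 → Quinn.
Borda totals: Tanaka 63, Rossi 21, Quinn 92, Petrov 22, Singh 51, Ueda 36 → Quinn.
The two rules agree on Quinn.

Yes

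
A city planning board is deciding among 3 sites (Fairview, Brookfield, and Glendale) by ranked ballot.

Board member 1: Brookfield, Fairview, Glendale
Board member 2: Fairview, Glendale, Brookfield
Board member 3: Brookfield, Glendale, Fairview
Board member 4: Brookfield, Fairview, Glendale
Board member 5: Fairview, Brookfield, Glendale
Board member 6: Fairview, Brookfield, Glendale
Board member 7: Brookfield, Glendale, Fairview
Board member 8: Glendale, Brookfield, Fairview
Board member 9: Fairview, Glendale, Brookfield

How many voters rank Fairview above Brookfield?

4

Ballots ranking Fairview above Brookfield: 4.
Ballots ranking Brookfield above Fairview: 5.
So 4 of 9 voters prefer Fairview to Brookfield.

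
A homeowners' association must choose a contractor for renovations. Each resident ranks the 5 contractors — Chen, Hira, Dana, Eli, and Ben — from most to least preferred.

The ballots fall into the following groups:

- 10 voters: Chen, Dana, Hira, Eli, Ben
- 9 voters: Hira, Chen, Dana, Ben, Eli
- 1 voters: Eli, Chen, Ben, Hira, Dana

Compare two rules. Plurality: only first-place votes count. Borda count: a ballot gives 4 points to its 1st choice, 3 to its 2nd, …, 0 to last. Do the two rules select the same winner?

Yes

Plurality first-place counts: Chen 10, Hira 9, Dana 0, Eli 1, Ben 0 → Chen.
Borda totals: Chen 70, Hira 57, Dana 48, Eli 14, Ben 11 → Chen.
The two rules agree on Chen.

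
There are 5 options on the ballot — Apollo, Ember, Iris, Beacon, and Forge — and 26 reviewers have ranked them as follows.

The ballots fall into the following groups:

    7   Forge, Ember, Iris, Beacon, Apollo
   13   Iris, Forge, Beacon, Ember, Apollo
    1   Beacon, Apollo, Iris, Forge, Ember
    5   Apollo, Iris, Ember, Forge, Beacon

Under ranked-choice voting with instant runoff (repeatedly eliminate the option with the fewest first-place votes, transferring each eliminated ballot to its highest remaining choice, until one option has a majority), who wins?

Iris

Round 1: Iris 13, Forge 7, Apollo 5, Beacon 1, Ember 0. Ember has the fewest and is eliminated.
Round 2: Iris 13, Forge 7, Apollo 5, Beacon 1. Beacon has the fewest and is eliminated.
Round 3: Iris 13, Forge 7, Apollo 6. Apollo has the fewest and is eliminated.
Round 4: Iris 19, Forge 7. Iris has a majority.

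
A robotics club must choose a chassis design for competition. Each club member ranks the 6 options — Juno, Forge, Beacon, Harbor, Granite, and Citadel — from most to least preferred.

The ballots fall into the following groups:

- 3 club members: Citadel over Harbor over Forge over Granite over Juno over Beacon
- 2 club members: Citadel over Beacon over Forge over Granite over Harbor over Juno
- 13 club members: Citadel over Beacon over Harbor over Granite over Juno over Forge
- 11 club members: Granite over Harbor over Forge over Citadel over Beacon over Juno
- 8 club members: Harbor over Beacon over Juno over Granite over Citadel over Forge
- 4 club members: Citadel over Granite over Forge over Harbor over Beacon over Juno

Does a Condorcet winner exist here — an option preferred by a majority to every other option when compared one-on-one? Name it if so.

Citadel

Head-to-head results (41 voters total):
Juno vs Forge: Juno wins 21–20.
Juno vs Beacon: Beacon wins 38–3.
Juno vs Harbor: Harbor wins 41–0.
Juno vs Granite: Granite wins 33–8.
Juno vs Citadel: Citadel wins 33–8.
Forge vs Beacon: Beacon wins 23–18.
Forge vs Harbor: Harbor wins 35–6.
Forge vs Granite: Granite wins 36–5.
Forge vs Citadel: Citadel wins 30–11.
Beacon vs Harbor: Harbor wins 26–15.
Beacon vs Granite: Beacon wins 23–18.
Beacon vs Citadel: Citadel wins 33–8.
Harbor vs Granite: Harbor wins 24–17.
Harbor vs Citadel: Citadel wins 22–19.
Granite vs Citadel: Citadel wins 22–19.
Citadel beats each rival — Juno (33–8), Forge (30–11), Beacon (33–8), Harbor (22–19), Granite (22–19) — so Citadel is the Condorcet winner.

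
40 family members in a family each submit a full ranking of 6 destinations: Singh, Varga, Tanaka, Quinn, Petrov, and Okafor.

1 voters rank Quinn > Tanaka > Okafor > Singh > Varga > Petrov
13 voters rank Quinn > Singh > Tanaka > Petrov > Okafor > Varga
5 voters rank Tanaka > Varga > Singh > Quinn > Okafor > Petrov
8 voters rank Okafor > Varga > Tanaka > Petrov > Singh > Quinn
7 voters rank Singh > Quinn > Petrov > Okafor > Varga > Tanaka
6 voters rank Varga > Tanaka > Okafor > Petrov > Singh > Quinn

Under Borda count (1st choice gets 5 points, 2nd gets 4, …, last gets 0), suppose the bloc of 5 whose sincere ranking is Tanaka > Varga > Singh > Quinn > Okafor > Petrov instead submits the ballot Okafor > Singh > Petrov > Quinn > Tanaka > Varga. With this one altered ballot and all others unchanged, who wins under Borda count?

Singh

Borda totals with the altered ballot: Singh 123, Varga 70, Tanaka 96, Quinn 108, Petrov 90, Okafor 113.
The winner is unchanged: still Singh.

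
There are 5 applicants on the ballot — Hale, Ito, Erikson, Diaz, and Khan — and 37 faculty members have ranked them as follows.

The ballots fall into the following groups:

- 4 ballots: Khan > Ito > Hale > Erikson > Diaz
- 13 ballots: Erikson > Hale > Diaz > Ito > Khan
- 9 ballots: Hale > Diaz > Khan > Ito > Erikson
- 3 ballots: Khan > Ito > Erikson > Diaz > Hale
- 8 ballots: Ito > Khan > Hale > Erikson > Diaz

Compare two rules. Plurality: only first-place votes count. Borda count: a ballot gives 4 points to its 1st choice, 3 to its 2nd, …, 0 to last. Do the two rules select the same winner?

No

Plurality first-place counts: Hale 9, Ito 8, Erikson 13, Diaz 0, Khan 7 → Erikson.
Borda totals: Hale 99, Ito 75, Erikson 70, Diaz 56, Khan 70 → Hale.
The two rules disagree: plurality picks Erikson, Borda picks Hale.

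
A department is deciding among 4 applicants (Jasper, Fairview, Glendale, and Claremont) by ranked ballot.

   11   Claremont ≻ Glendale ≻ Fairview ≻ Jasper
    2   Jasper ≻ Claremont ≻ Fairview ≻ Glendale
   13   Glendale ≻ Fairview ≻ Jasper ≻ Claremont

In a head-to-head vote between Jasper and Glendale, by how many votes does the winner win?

Ballots ranking Jasper above Glendale: 2.
Ballots ranking Glendale above Jasper: 11+13 = 24.
Glendale wins 24–2, a margin of 22.

22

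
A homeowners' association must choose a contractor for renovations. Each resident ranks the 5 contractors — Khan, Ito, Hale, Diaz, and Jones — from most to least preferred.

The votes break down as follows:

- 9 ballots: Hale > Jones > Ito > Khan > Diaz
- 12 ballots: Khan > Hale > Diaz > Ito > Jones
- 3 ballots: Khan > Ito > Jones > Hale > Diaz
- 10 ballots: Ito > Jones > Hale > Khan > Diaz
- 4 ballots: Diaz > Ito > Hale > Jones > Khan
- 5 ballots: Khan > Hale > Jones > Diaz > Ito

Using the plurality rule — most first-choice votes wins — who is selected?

First-place vote totals:
  Khan: 20
  Ito: 10
  Hale: 9
  Diaz: 4
  Jones: 0
Khan has the most first-place votes.

Khan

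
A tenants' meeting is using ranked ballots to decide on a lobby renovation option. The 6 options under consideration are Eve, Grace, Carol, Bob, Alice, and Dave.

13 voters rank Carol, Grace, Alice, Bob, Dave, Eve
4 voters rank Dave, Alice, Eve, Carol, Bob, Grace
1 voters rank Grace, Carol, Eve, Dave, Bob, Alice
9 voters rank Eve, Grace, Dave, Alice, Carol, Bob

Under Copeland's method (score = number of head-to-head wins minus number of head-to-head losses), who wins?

Carol

Pairwise results:
  Eve vs Grace: Grace wins 14–13.
  Eve vs Carol: Carol wins 14–13.
  Eve vs Bob: Eve wins 14–13.
  Eve vs Alice: Alice wins 17–10.
  Eve vs Dave: Dave wins 17–10.
  Grace vs Carol: Carol wins 17–10.
  Grace vs Bob: Grace wins 23–4.
  Grace vs Alice: Grace wins 23–4.
  Grace vs Dave: Grace wins 23–4.
  Carol vs Bob: Carol wins 27–0.
  Carol vs Alice: Carol wins 14–13.
  Carol vs Dave: Carol wins 14–13.
  Bob vs Alice: Alice wins 26–1.
  Bob vs Dave: Dave wins 14–13.
  Alice vs Dave: Dave wins 14–13.
Copeland scores (wins − losses):
  Eve: 1 − 4 = -3
  Grace: 4 − 1 = 3
  Carol: 5 − 0 = 5
  Bob: 0 − 5 = -5
  Alice: 2 − 3 = -1
  Dave: 3 − 2 = 1
Carol has the best Copeland score.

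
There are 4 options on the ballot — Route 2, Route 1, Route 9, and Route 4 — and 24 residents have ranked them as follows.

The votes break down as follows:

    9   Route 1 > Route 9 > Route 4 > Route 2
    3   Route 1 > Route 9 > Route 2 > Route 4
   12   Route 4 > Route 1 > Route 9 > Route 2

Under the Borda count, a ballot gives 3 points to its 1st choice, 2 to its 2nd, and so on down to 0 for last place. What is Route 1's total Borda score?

60

Borda scores:
  Route 2: 9·0 + 3·1 + 12·0 = 3
  Route 1: 9·3 + 3·3 + 12·2 = 60
  Route 9: 9·2 + 3·2 + 12·1 = 36
  Route 4: 9·1 + 3·0 + 12·3 = 45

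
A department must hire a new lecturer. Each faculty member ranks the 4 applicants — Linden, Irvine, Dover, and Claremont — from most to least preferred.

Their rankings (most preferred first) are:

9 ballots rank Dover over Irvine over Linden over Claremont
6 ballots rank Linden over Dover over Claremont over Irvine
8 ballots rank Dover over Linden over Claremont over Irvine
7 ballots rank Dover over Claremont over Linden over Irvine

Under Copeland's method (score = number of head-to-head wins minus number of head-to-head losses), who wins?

Pairwise results:
  Linden vs Irvine: Linden wins 21–9.
  Linden vs Dover: Dover wins 24–6.
  Linden vs Claremont: Linden wins 23–7.
  Irvine vs Dover: Dover wins 30–0.
  Irvine vs Claremont: Claremont wins 21–9.
  Dover vs Claremont: Dover wins 30–0.
Copeland scores (wins − losses):
  Linden: 2 − 1 = 1
  Irvine: 0 − 3 = -3
  Dover: 3 − 0 = 3
  Claremont: 1 − 2 = -1
Dover has the best Copeland score.

Dover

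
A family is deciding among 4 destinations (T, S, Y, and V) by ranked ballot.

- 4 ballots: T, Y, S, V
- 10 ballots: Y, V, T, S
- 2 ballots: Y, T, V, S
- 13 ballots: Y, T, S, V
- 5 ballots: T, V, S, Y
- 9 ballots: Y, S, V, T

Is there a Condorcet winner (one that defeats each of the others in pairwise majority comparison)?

Yes

Head-to-head results (43 voters total):
T vs S: T wins 34–9.
T vs Y: Y wins 34–9.
T vs V: T wins 24–19.
S vs Y: Y wins 38–5.
S vs V: S wins 26–17.
Y vs V: Y wins 38–5.
Y beats each rival — T (34–9), S (38–5), V (38–5) — so Y is the Condorcet winner.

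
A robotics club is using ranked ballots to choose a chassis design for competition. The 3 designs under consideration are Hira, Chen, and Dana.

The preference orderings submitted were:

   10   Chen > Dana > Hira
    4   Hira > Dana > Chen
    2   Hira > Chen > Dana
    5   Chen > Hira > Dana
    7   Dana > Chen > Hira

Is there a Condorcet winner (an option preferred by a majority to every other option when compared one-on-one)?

Yes

Head-to-head results (28 voters total):
Hira vs Chen: Chen wins 22–6.
Hira vs Dana: Dana wins 17–11.
Chen vs Dana: Chen wins 17–11.
Chen beats each rival — Hira (22–6), Dana (17–11) — so Chen is the Condorcet winner.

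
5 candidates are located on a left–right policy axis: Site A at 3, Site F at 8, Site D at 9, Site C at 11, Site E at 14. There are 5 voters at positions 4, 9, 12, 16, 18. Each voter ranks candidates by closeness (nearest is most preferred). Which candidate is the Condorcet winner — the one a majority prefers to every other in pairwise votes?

With single-peaked preferences on a line, the Condorcet winner is the candidate closest to the median voter.
The median voter (position 12) is closest to Site C at 11.
Check: Site C vs Site F — voters closer to Site C: 3 of 5.

Site C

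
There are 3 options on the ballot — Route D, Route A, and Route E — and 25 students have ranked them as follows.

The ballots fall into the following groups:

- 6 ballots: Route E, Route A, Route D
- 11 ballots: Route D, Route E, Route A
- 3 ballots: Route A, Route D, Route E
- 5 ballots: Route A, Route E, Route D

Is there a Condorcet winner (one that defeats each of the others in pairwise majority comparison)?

Head-to-head results (25 voters total):
Route D vs Route A: Route A wins 14–11.
Route D vs Route E: Route D wins 14–11.
Route A vs Route E: Route E wins 17–8.
No candidate beats all others: Route D beats Route E beats Route A beats Route D, a majority cycle.

No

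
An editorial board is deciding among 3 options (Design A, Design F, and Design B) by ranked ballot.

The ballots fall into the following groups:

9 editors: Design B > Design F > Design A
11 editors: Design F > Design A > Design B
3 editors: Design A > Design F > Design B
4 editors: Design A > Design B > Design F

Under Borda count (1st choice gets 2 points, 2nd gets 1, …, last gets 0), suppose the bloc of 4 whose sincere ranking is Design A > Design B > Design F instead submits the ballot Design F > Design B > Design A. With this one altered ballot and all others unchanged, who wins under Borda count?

Design F

Borda totals with the altered ballot: Design A 17, Design F 42, Design B 22.
The winner is unchanged: still Design F.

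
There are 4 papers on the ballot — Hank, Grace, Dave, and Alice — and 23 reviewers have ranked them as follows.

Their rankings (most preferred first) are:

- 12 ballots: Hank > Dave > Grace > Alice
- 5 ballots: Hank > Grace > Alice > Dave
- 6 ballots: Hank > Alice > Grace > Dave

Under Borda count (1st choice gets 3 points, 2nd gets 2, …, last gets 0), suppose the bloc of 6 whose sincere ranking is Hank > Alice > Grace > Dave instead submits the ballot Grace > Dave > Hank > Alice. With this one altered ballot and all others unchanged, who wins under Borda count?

Hank

Borda totals with the altered ballot: Hank 57, Grace 40, Dave 36, Alice 5.
The winner is unchanged: still Hank.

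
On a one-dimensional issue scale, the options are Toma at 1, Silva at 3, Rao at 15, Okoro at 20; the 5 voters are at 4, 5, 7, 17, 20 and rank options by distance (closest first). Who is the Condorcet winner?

Silva

With single-peaked preferences on a line, the Condorcet winner is the candidate closest to the median voter.
The median voter (position 7) is closest to Silva at 3.
Check: Silva vs Rao — voters closer to Silva: 3 of 5.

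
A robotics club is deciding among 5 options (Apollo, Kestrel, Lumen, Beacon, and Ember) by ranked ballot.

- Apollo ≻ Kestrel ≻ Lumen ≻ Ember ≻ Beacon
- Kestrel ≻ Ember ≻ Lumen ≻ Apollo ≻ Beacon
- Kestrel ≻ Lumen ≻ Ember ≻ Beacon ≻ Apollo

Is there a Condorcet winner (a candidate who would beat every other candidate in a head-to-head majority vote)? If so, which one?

Head-to-head results (3 voters total):
Apollo vs Kestrel: Kestrel wins 2–1.
Apollo vs Lumen: Lumen wins 2–1.
Apollo vs Beacon: Apollo wins 2–1.
Apollo vs Ember: Ember wins 2–1.
Kestrel vs Lumen: Kestrel wins 3–0.
Kestrel vs Beacon: Kestrel wins 3–0.
Kestrel vs Ember: Kestrel wins 3–0.
Lumen vs Beacon: Lumen wins 3–0.
Lumen vs Ember: Lumen wins 2–1.
Beacon vs Ember: Ember wins 3–0.
Kestrel beats each rival — Apollo (2–1), Lumen (3–0), Beacon (3–0), Ember (3–0) — so Kestrel is the Condorcet winner.

Kestrel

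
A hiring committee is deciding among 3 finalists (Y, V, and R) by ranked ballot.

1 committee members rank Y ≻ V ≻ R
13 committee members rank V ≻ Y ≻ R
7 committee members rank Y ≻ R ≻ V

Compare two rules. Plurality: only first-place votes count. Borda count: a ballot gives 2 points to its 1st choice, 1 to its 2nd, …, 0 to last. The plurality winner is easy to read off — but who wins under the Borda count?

Y

Plurality first-place counts: Y 8, V 13, R 0 → V.
Borda totals: Y 29, V 27, R 7 → Y.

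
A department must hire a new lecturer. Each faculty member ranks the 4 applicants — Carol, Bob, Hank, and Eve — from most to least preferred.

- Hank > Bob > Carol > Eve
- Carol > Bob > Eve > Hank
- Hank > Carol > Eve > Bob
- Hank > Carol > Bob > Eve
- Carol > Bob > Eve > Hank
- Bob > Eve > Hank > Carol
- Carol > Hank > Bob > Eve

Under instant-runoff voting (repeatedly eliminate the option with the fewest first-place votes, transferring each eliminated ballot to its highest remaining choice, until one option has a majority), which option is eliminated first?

Eve

Round 1: Carol 3, Hank 3, Bob 1, Eve 0. Eve has the fewest and is eliminated.
Round 2: Carol 3, Hank 3, Bob 1. Bob has the fewest and is eliminated.
Round 3: Hank 4, Carol 3. Hank has a majority.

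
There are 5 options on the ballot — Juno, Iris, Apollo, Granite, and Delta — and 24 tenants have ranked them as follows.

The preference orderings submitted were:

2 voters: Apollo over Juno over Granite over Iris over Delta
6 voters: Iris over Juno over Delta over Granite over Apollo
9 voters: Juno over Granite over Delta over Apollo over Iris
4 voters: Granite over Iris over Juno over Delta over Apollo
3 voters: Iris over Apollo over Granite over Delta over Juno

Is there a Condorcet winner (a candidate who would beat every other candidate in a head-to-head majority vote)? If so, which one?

Head-to-head results (24 voters total):
Juno vs Iris: Iris wins 13–11.
Juno vs Apollo: Juno wins 19–5.
Juno vs Granite: Juno wins 17–7.
Juno vs Delta: Juno wins 21–3.
Iris vs Apollo: Iris wins 13–11.
Iris vs Granite: Granite wins 15–9.
Iris vs Delta: Iris wins 15–9.
Apollo vs Granite: Granite wins 19–5.
Apollo vs Delta: Delta wins 19–5.
Granite vs Delta: Granite wins 18–6.
No candidate beats all others: Juno beats Granite beats Iris beats Juno, a majority cycle.

No Condorcet winner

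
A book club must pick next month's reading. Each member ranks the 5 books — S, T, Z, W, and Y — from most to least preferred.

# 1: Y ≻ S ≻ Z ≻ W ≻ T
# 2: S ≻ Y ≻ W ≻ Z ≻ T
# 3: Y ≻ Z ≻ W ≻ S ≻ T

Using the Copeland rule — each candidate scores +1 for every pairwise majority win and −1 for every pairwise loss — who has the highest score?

Pairwise results:
  S vs T: S wins 3–0.
  S vs Z: S wins 2–1.
  S vs W: S wins 2–1.
  S vs Y: Y wins 2–1.
  T vs Z: Z wins 3–0.
  T vs W: W wins 3–0.
  T vs Y: Y wins 3–0.
  Z vs W: Z wins 2–1.
  Z vs Y: Y wins 3–0.
  W vs Y: Y wins 3–0.
Copeland scores (wins − losses):
  S: 3 − 1 = 2
  T: 0 − 4 = -4
  Z: 2 − 2 = 0
  W: 1 − 3 = -2
  Y: 4 − 0 = 4
Y has the best Copeland score.

Y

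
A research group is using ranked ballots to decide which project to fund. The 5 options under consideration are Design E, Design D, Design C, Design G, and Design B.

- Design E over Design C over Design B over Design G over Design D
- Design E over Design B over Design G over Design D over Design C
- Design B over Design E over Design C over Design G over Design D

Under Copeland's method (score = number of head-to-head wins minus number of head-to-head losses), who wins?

Design E

Pairwise results:
  Design E vs Design D: Design E wins 3–0.
  Design E vs Design C: Design E wins 3–0.
  Design E vs Design G: Design E wins 3–0.
  Design E vs Design B: Design E wins 2–1.
  Design D vs Design C: Design C wins 2–1.
  Design D vs Design G: Design G wins 3–0.
  Design D vs Design B: Design B wins 3–0.
  Design C vs Design G: Design C wins 2–1.
  Design C vs Design B: Design B wins 2–1.
  Design G vs Design B: Design B wins 3–0.
Copeland scores (wins − losses):
  Design E: 4 − 0 = 4
  Design D: 0 − 4 = -4
  Design C: 2 − 2 = 0
  Design G: 1 − 3 = -2
  Design B: 3 − 1 = 2
Design E has the best Copeland score.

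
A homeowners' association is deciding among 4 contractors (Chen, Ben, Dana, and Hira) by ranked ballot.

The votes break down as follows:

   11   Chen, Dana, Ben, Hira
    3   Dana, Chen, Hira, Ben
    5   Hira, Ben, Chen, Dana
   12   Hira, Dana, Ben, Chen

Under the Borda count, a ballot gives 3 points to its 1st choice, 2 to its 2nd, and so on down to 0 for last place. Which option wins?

Borda scores:
  Chen: 11·3 + 3·2 + 5·1 + 12·0 = 44
  Ben: 11·1 + 3·0 + 5·2 + 12·1 = 33
  Dana: 11·2 + 3·3 + 5·0 + 12·2 = 55
  Hira: 11·0 + 3·1 + 5·3 + 12·3 = 54
Dana has the highest total.

Dana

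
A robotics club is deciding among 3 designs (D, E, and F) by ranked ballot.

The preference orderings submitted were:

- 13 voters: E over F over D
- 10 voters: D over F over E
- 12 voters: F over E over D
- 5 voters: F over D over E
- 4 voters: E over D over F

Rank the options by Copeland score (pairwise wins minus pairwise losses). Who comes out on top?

F

Pairwise results:
  D vs E: E wins 29–15.
  D vs F: F wins 30–14.
  E vs F: F wins 27–17.
Copeland scores (wins − losses):
  D: 0 − 2 = -2
  E: 1 − 1 = 0
  F: 2 − 0 = 2
F has the best Copeland score.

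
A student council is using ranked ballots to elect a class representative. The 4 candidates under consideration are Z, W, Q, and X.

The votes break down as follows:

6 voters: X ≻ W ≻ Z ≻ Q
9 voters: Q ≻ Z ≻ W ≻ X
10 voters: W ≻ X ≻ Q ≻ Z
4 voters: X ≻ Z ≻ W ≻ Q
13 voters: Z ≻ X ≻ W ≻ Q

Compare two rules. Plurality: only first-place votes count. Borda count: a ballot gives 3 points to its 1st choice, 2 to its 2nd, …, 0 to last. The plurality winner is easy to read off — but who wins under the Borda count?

Plurality first-place counts: Z 13, W 10, Q 9, X 10 → Z.
Borda totals: Z 71, W 68, Q 37, X 76 → X.

X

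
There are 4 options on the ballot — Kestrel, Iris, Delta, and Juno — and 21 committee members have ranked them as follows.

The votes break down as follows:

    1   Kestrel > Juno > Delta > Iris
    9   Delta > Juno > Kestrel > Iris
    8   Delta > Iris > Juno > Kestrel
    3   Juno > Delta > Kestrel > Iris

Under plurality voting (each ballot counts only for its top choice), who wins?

First-place vote totals:
  Kestrel: 1
  Iris: 0
  Delta: 17
  Juno: 3
Delta has the most first-place votes.

Delta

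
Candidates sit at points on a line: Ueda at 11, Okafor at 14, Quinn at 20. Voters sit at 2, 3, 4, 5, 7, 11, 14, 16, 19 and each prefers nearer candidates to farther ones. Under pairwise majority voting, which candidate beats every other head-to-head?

Ueda

With single-peaked preferences on a line, the Condorcet winner is the candidate closest to the median voter.
The median voter (position 7) is closest to Ueda at 11.
Check: Ueda vs Quinn — voters closer to Ueda: 7 of 9.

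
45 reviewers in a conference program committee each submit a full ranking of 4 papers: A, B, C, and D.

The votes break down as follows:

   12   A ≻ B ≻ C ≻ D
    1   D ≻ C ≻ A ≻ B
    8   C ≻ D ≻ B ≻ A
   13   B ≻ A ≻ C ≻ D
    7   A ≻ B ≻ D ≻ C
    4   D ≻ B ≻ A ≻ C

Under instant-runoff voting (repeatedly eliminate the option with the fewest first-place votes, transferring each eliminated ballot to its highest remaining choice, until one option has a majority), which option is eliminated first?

D

Round 1: A 19, B 13, C 8, D 5. D has the fewest and is eliminated.
Round 2: A 19, B 17, C 9. C has the fewest and is eliminated.
Round 3: B 25, A 20. B has a majority.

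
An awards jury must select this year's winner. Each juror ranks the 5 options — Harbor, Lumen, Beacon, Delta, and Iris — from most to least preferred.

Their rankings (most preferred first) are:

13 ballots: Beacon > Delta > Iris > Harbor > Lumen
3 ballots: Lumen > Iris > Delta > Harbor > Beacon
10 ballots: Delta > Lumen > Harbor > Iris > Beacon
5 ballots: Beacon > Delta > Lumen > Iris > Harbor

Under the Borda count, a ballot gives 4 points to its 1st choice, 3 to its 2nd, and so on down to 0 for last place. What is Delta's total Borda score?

Borda scores:
  Harbor: 13·1 + 3·1 + 10·2 + 5·0 = 36
  Lumen: 13·0 + 3·4 + 10·3 + 5·2 = 52
  Beacon: 13·4 + 3·0 + 10·0 + 5·4 = 72
  Delta: 13·3 + 3·2 + 10·4 + 5·3 = 100
  Iris: 13·2 + 3·3 + 10·1 + 5·1 = 50

100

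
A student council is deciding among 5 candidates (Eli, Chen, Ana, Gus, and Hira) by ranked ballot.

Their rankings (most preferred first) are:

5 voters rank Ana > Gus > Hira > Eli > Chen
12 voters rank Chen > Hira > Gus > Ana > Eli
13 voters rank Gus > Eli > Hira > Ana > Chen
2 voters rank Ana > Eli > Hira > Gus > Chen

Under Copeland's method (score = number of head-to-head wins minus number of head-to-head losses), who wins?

Gus

Pairwise results:
  Eli vs Chen: Eli wins 20–12.
  Eli vs Ana: Ana wins 19–13.
  Eli vs Gus: Gus wins 30–2.
  Eli vs Hira: Hira wins 17–15.
  Chen vs Ana: Ana wins 20–12.
  Chen vs Gus: Gus wins 20–12.
  Chen vs Hira: Hira wins 20–12.
  Ana vs Gus: Gus wins 25–7.
  Ana vs Hira: Hira wins 25–7.
  Gus vs Hira: Gus wins 18–14.
Copeland scores (wins − losses):
  Eli: 1 − 3 = -2
  Chen: 0 − 4 = -4
  Ana: 2 − 2 = 0
  Gus: 4 − 0 = 4
  Hira: 3 − 1 = 2
Gus has the best Copeland score.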